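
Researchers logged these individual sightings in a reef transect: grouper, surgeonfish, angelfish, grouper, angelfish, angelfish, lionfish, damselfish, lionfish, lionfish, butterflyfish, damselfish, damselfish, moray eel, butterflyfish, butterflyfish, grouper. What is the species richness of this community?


Total individuals logged = 17
Distinct species (count of individuals): grouper (3), surgeonfish (1), angelfish (3), lionfish (3), damselfish (3), butterflyfish (3), moray eel (1)
Species richness = number of distinct species = 7

7


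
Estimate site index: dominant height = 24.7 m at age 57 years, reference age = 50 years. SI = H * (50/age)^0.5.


50/57 = 0.877193
(0.877193)^0.5 = 0.936586
SI = 24.7 * 0.936586 = 23.1337 ≈ 23.1 m

23.1 m


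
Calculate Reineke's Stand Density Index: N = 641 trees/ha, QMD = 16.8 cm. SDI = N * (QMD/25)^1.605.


QMD/25 = 16.8/25 = 0.672
(0.672)^1.605 = exp(1.605 * ln(0.672)) = exp(1.605 * (-0.397497)) = exp(-0.637983) = 0.528357
SDI = 641 * 0.528357 = 338.677 ≈ 339

339


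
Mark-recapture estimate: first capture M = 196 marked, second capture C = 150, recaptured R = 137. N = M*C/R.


N = M * C / R = 196 * 150 / 137 = 29400 / 137 = 214.60 ≈ 215

215 individuals


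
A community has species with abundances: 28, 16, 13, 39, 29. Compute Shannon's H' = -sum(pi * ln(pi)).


Total N = 28 + 16 + 13 + 39 + 29 = 125
Per-species terms:
  p = 28/125 = 0.224000; ln(p) = -1.496109; p*ln(p) = 0.224000 * (-1.496109) = -0.335128
  p = 16/125 = 0.128000; ln(p) = -2.055725; p*ln(p) = 0.128000 * (-2.055725) = -0.263133
  p = 13/125 = 0.104000; ln(p) = -2.263364; p*ln(p) = 0.104000 * (-2.263364) = -0.235390
  p = 39/125 = 0.312000; ln(p) = -1.164752; p*ln(p) = 0.312000 * (-1.164752) = -0.363403
  p = 29/125 = 0.232000; ln(p) = -1.461018; p*ln(p) = 0.232000 * (-1.461018) = -0.338956
sum(p*ln(p)) = (-0.335128) + (-0.263133) + (-0.235390) + (-0.363403) + (-0.338956) = -1.536010
H' = -(-1.536010) = 1.536010 ≈ 1.5360

1.5360


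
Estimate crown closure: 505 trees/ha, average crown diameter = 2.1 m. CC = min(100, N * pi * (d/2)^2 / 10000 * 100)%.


(d/2)^2 = (2.1/2)^2 = 1.05^2 = 1.1025
Crown area = 3.141593 * 1.1025 = 3.46361 m^2
N * area / 10000 * 100 = 505 * 3.46361 / 10000 * 100 = 17.4912
CC = min(100, 17.4912) = 17.4912 ≈ 17.5%

17.5%


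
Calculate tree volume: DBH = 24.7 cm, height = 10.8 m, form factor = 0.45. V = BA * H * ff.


(D/200)^2 = (24.7/200)^2 = 0.1235^2 = 0.01525225
BA = 3.141593 * 0.01525225 = 0.0479164 m^2
V = 0.0479164 * 10.8 * 0.45 = 0.232874 ≈ 0.233 m^3

0.233 m^3


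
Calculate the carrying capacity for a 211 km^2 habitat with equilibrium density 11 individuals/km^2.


K = 11 * 211 = 2321 individuals

2321 individuals


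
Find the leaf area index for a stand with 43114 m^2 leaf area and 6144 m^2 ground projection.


LAI = 43114 / 6144 = 7.0173 ≈ 7.02

7.02


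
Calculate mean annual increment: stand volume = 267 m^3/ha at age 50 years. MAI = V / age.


MAI = 267 / 50 = 5.34 m^3/ha/yr

5.34 m^3/ha/yr


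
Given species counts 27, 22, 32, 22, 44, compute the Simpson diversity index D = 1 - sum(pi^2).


Total N = 27 + 22 + 32 + 22 + 44 = 147
Per-species terms:
  p = 27/147 = 0.183673; p^2 = 0.183673^2 = 0.033736
  p = 22/147 = 0.149660; p^2 = 0.149660^2 = 0.022398
  p = 32/147 = 0.217687; p^2 = 0.217687^2 = 0.047388
  p = 22/147 = 0.149660; p^2 = 0.149660^2 = 0.022398
  p = 44/147 = 0.299320; p^2 = 0.299320^2 = 0.089592
sum(p^2) = 0.033736 + 0.022398 + 0.047388 + 0.022398 + 0.089592 = 0.215512
D = 1 - 0.215512 = 0.784488 ≈ 0.7845

0.7845


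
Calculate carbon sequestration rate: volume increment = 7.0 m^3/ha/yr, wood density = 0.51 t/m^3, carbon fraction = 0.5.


C = 7.0 * 0.51 * 0.5 = 1.785 ≈ 1.79 t C/ha/yr

1.79 t C/ha/yr


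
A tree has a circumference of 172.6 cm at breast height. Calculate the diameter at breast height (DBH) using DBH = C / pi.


DBH = C / pi = 172.6 / 3.141593 = 54.9403 ≈ 54.94 cm

54.94 cm


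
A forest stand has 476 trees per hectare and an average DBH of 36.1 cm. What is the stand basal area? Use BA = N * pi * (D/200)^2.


(D/200)^2 = (36.1/200)^2 = 0.1805^2 = 0.03258025
Individual BA = 3.141593 * 0.03258025 = 0.102354 m^2
Stand BA = 476 * 0.102354 = 48.7205 ≈ 48.72 m^2/ha

48.72 m^2/ha


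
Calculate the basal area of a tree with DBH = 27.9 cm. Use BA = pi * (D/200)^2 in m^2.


D/200 = 27.9/200 = 0.1395 m
(D/200)^2 = 0.1395^2 = 0.01946025
BA = 3.141593 * 0.01946025 = 0.0611362 ≈ 0.0611 m^2

0.0611 m^2


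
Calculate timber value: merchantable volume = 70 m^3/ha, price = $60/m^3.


Value = 70 * 60 = $4200/ha

$4200/ha


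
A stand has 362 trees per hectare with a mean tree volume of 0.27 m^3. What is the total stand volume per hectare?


V_stand = 362 * 0.27 = 97.74 ≈ 97.7 m^3/ha

97.7 m^3/ha


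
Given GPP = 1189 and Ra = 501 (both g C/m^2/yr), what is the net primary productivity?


NPP = GPP - Ra = 1189 - 501 = 688 g C/m^2/yr

688 g C/m^2/yr


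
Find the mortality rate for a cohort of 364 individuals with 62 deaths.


Mortality rate = 62 / 364 = 0.170330 ≈ 0.1703

0.1703


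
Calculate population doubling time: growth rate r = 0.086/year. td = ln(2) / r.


td = ln(2) / 0.086 = 0.693147 / 0.086 = 8.05985 ≈ 8.1 years

8.1 years


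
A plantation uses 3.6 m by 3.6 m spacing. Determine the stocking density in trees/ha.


N = 10000 / 3.6^2 = 10000 / 12.96 = 771.605 ≈ 772 trees/ha

772 trees/ha


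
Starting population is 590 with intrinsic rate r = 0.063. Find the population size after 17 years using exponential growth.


r*t = 0.063 * 17 = 1.071
exp(1.071) = 2.91830
N = 590 * 2.91830 = 1721.80 ≈ 1722

1722


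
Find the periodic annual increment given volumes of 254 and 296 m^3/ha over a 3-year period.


PAI = (V2 - V1) / period = (296 - 254) / 3 = 42 / 3 = 14.00 m^3/ha/yr

14.00 m^3/ha/yr


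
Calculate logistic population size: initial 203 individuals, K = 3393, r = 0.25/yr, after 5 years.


(K - N0)/N0 = (3393 - 203)/203 = 3190/203 = 15.7143
r*t = 0.25 * 5 = 1.25; exp(-1.25) = 0.286505
15.7143 * 0.286505 = 4.50223
1 + 4.50223 = 5.50223
N = 3393 / 5.50223 = 616.659 ≈ 617

617


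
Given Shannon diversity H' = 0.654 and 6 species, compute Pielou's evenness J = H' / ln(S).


ln(6) = 1.79176
J = H' / ln(S) = 0.654 / 1.79176 = 0.365004 ≈ 0.3650

0.3650


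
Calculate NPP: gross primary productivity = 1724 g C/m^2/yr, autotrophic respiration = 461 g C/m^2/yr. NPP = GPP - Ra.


NPP = GPP - Ra = 1724 - 461 = 1263 g C/m^2/yr

1263 g C/m^2/yr


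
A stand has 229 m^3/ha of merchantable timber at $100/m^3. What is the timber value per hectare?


Value = 229 * 100 = $22900/ha

$22900/ha


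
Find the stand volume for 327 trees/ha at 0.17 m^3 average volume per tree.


V_stand = 327 * 0.17 = 55.59 ≈ 55.6 m^3/ha

55.6 m^3/ha


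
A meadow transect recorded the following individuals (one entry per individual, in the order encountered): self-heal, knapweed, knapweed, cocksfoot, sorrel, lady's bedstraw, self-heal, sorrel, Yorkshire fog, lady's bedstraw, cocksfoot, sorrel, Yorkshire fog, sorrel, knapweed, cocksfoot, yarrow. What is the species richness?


Total individuals logged = 17
Distinct species (count of individuals): self-heal (2), knapweed (3), cocksfoot (3), sorrel (4), lady's bedstraw (2), Yorkshire fog (2), yarrow (1)
Species richness = number of distinct species = 7

7


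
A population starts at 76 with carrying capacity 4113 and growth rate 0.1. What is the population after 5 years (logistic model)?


(K - N0)/N0 = (4113 - 76)/76 = 4037/76 = 53.1184
r*t = 0.1 * 5 = 0.5; exp(-0.5) = 0.606531
53.1184 * 0.606531 = 32.2180
1 + 32.2180 = 33.2180
N = 4113 / 33.2180 = 123.818 ≈ 124

124


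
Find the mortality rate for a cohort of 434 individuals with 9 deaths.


Mortality rate = 9 / 434 = 0.020737 ≈ 0.0207

0.0207


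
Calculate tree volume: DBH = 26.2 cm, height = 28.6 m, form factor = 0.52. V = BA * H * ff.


(D/200)^2 = (26.2/200)^2 = 0.131^2 = 0.017161
BA = 3.141593 * 0.017161 = 0.0539129 m^2
V = 0.0539129 * 28.6 * 0.52 = 0.801793 ≈ 0.802 m^3

0.802 m^3


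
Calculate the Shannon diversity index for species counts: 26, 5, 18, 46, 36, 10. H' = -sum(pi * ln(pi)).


Total N = 26 + 5 + 18 + 46 + 36 + 10 = 141
Per-species terms:
  p = 26/141 = 0.184397; ln(p) = -1.690664; p*ln(p) = 0.184397 * (-1.690664) = -0.311753
  p = 5/141 = 0.035461; ln(p) = -3.339322; p*ln(p) = 0.035461 * (-3.339322) = -0.118416
  p = 18/141 = 0.127660; ln(p) = -2.058385; p*ln(p) = 0.127660 * (-2.058385) = -0.262773
  p = 46/141 = 0.326241; ln(p) = -1.120119; p*ln(p) = 0.326241 * (-1.120119) = -0.365429
  p = 36/141 = 0.255319; ln(p) = -1.365242; p*ln(p) = 0.255319 * (-1.365242) = -0.348572
  p = 10/141 = 0.070922; ln(p) = -2.646175; p*ln(p) = 0.070922 * (-2.646175) = -0.187672
sum(p*ln(p)) = (-0.311753) + (-0.118416) + (-0.262773) + (-0.365429) + (-0.348572) + (-0.187672) = -1.594615
H' = -(-1.594615) = 1.594615 ≈ 1.5946

1.5946


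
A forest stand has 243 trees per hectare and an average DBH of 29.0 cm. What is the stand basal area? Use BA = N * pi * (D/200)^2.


(D/200)^2 = (29.0/200)^2 = 0.145^2 = 0.021025
Individual BA = 3.141593 * 0.021025 = 0.0660520 m^2
Stand BA = 243 * 0.0660520 = 16.0506 ≈ 16.05 m^2/ha

16.05 m^2/ha


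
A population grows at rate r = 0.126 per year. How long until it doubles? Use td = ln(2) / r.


td = ln(2) / 0.126 = 0.693147 / 0.126 = 5.50117 ≈ 5.5 years

5.5 years


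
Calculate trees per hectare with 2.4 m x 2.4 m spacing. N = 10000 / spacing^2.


N = 10000 / 2.4^2 = 10000 / 5.76 = 1736.11 ≈ 1736 trees/ha

1736 trees/ha


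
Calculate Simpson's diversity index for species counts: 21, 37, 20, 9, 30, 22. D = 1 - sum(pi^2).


Total N = 21 + 37 + 20 + 9 + 30 + 22 = 139
Per-species terms:
  p = 21/139 = 0.151079; p^2 = 0.151079^2 = 0.022825
  p = 37/139 = 0.266187; p^2 = 0.266187^2 = 0.070856
  p = 20/139 = 0.143885; p^2 = 0.143885^2 = 0.020703
  p = 9/139 = 0.064748; p^2 = 0.064748^2 = 0.004192
  p = 30/139 = 0.215827; p^2 = 0.215827^2 = 0.046581
  p = 22/139 = 0.158273; p^2 = 0.158273^2 = 0.025050
sum(p^2) = 0.022825 + 0.070856 + 0.020703 + 0.004192 + 0.046581 + 0.025050 = 0.190207
D = 1 - 0.190207 = 0.809793 ≈ 0.8098

0.8098


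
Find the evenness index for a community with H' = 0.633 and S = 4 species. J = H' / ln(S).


ln(4) = 1.38629
J = H' / ln(S) = 0.633 / 1.38629 = 0.456614 ≈ 0.4566

0.4566


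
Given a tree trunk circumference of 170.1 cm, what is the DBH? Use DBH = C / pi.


DBH = C / pi = 170.1 / 3.141593 = 54.1445 ≈ 54.14 cm

54.14 cm


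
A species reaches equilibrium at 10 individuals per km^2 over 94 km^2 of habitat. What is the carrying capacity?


K = 10 * 94 = 940 individuals

940 individuals


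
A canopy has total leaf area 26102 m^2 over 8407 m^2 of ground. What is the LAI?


LAI = 26102 / 8407 = 3.1048 ≈ 3.10

3.10


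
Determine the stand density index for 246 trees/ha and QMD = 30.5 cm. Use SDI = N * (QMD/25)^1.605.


QMD/25 = 30.5/25 = 1.22
(1.22)^1.605 = exp(1.605 * ln(1.22)) = exp(1.605 * 0.198851) = exp(0.319156) = 1.37597
SDI = 246 * 1.37597 = 338.489 ≈ 338

338


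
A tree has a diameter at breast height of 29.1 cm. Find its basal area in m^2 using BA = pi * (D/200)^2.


D/200 = 29.1/200 = 0.1455 m
(D/200)^2 = 0.1455^2 = 0.02117025
BA = 3.141593 * 0.02117025 = 0.0665083 ≈ 0.0665 m^2

0.0665 m^2


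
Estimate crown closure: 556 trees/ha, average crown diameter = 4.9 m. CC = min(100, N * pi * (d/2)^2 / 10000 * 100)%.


(d/2)^2 = (4.9/2)^2 = 2.45^2 = 6.0025
Crown area = 3.141593 * 6.0025 = 18.8574 m^2
N * area / 10000 * 100 = 556 * 18.8574 / 10000 * 100 = 104.847
CC = min(100, 104.847) = 100%

100%


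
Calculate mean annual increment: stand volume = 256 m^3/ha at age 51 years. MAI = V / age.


MAI = 256 / 51 = 5.0196 ≈ 5.02 m^3/ha/yr

5.02 m^3/ha/yr


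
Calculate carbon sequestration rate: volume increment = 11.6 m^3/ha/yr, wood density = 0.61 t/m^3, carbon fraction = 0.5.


C = 11.6 * 0.61 * 0.5 = 3.538 ≈ 3.54 t C/ha/yr

3.54 t C/ha/yr


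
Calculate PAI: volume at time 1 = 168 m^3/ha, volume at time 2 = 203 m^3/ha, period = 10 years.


PAI = (V2 - V1) / period = (203 - 168) / 10 = 35 / 10 = 3.50 m^3/ha/yr

3.50 m^3/ha/yr


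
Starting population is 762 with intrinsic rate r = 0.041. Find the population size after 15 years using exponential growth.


r*t = 0.041 * 15 = 0.615
exp(0.615) = 1.84966
N = 762 * 1.84966 = 1409.44 ≈ 1409

1409


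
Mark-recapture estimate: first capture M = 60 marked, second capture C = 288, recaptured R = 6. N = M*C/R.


N = M * C / R = 60 * 288 / 6 = 17280 / 6 = 2880

2880 individuals


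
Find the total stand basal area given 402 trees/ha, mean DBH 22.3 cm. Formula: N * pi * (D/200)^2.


(D/200)^2 = (22.3/200)^2 = 0.1115^2 = 0.01243225
Individual BA = 3.141593 * 0.01243225 = 0.0390571 m^2
Stand BA = 402 * 0.0390571 = 15.7010 ≈ 15.70 m^2/ha

15.70 m^2/ha


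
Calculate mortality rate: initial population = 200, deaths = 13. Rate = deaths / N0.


Mortality rate = 13 / 200 = 0.0650

0.0650


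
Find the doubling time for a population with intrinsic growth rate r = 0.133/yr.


td = ln(2) / 0.133 = 0.693147 / 0.133 = 5.21163 ≈ 5.2 years

5.2 years


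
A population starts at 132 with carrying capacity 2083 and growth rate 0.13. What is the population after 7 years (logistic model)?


(K - N0)/N0 = (2083 - 132)/132 = 1951/132 = 14.7803
r*t = 0.13 * 7 = 0.91; exp(-0.91) = 0.402524
14.7803 * 0.402524 = 5.94943
1 + 5.94943 = 6.94943
N = 2083 / 6.94943 = 299.737 ≈ 300

300


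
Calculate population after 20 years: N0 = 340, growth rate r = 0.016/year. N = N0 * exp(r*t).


r*t = 0.016 * 20 = 0.32
exp(0.32) = 1.37713
N = 340 * 1.37713 = 468.224 ≈ 468

468


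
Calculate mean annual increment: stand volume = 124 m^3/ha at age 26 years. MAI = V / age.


MAI = 124 / 26 = 4.7692 ≈ 4.77 m^3/ha/yr

4.77 m^3/ha/yr


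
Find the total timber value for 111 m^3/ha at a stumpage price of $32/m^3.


Value = 111 * 32 = $3552/ha

$3552/ha


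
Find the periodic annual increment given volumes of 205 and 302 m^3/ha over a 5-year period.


PAI = (V2 - V1) / period = (302 - 205) / 5 = 97 / 5 = 19.40 m^3/ha/yr

19.40 m^3/ha/yr


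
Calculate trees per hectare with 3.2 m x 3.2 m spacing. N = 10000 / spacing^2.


N = 10000 / 3.2^2 = 10000 / 10.24 = 976.563 ≈ 977 trees/ha

977 trees/ha


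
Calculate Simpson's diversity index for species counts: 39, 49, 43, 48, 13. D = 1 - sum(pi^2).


Total N = 39 + 49 + 43 + 48 + 13 = 192
Per-species terms:
  p = 39/192 = 0.203125; p^2 = 0.203125^2 = 0.041260
  p = 49/192 = 0.255208; p^2 = 0.255208^2 = 0.065131
  p = 43/192 = 0.223958; p^2 = 0.223958^2 = 0.050157
  p = 48/192 = 0.250000; p^2 = 0.250000^2 = 0.062500
  p = 13/192 = 0.067708; p^2 = 0.067708^2 = 0.004584
sum(p^2) = 0.041260 + 0.065131 + 0.050157 + 0.062500 + 0.004584 = 0.223632
D = 1 - 0.223632 = 0.776368 ≈ 0.7764

0.7764


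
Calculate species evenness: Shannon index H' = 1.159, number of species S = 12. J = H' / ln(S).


ln(12) = 2.48491
J = H' / ln(S) = 1.159 / 2.48491 = 0.466415 ≈ 0.4664

0.4664


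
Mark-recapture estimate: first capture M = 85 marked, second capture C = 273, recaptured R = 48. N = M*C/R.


N = M * C / R = 85 * 273 / 48 = 23205 / 48 = 483.44 ≈ 483

483 individuals


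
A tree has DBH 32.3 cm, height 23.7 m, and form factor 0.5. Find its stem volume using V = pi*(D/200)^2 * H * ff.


(D/200)^2 = (32.3/200)^2 = 0.1615^2 = 0.02608225
BA = 3.141593 * 0.02608225 = 0.0819398 m^2
V = 0.0819398 * 23.7 * 0.5 = 0.970987 ≈ 0.971 m^3

0.971 m^3


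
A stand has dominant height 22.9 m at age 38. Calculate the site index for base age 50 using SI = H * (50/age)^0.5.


50/38 = 1.31579
(1.31579)^0.5 = 1.14708
SI = 22.9 * 1.14708 = 26.2681 ≈ 26.3 m

26.3 m


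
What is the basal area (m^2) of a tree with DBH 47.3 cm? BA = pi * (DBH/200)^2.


D/200 = 47.3/200 = 0.2365 m
(D/200)^2 = 0.2365^2 = 0.05593225
BA = 3.141593 * 0.05593225 = 0.175716 ≈ 0.1757 m^2

0.1757 m^2


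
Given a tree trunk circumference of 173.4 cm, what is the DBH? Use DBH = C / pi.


DBH = C / pi = 173.4 / 3.141593 = 55.1949 ≈ 55.19 cm

55.19 cm


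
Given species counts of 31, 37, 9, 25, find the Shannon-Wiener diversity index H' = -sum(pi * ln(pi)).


Total N = 31 + 37 + 9 + 25 = 102
Per-species terms:
  p = 31/102 = 0.303922; ln(p) = -1.190984; p*ln(p) = 0.303922 * (-1.190984) = -0.361966
  p = 37/102 = 0.362745; ln(p) = -1.014055; p*ln(p) = 0.362745 * (-1.014055) = -0.367843
  p = 9/102 = 0.088235; ln(p) = -2.427752; p*ln(p) = 0.088235 * (-2.427752) = -0.214213
  p = 25/102 = 0.245098; ln(p) = -1.406097; p*ln(p) = 0.245098 * (-1.406097) = -0.344632
sum(p*ln(p)) = (-0.361966) + (-0.367843) + (-0.214213) + (-0.344632) = -1.288654
H' = -(-1.288654) = 1.288654 ≈ 1.2887

1.2887


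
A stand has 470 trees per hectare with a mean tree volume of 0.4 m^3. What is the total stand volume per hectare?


V_stand = 470 * 0.4 = 188.0 m^3/ha

188.0 m^3/ha


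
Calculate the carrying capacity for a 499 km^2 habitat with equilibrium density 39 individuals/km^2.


K = 39 * 499 = 19461 individuals

19461 individuals


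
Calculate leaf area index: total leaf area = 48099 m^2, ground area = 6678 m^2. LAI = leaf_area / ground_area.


LAI = 48099 / 6678 = 7.2026 ≈ 7.20

7.20


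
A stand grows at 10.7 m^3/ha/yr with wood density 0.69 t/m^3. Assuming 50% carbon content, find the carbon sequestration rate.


C = 10.7 * 0.69 * 0.5 = 3.6915 ≈ 3.69 t C/ha/yr

3.69 t C/ha/yr


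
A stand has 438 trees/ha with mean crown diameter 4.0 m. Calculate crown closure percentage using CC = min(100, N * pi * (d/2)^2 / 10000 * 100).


(d/2)^2 = (4.0/2)^2 = 2^2 = 4
Crown area = 3.141593 * 4 = 12.5664 m^2
N * area / 10000 * 100 = 438 * 12.5664 / 10000 * 100 = 55.0408
CC = min(100, 55.0408) = 55.0408 ≈ 55.0%

55.0%


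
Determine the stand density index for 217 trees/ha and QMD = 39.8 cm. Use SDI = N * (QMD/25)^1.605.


QMD/25 = 39.8/25 = 1.592
(1.592)^1.605 = exp(1.605 * ln(1.592)) = exp(1.605 * 0.464991) = exp(0.746311) = 2.10920
SDI = 217 * 2.10920 = 457.696 ≈ 458

458


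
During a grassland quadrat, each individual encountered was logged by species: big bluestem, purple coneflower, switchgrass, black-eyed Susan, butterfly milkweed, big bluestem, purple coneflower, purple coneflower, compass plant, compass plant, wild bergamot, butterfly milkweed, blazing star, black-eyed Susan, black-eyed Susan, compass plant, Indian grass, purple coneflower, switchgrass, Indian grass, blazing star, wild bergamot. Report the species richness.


Total individuals logged = 22
Distinct species (count of individuals): big bluestem (2), purple coneflower (4), switchgrass (2), black-eyed Susan (3), butterfly milkweed (2), compass plant (3), wild bergamot (2), blazing star (2), Indian grass (2)
Species richness = number of distinct species = 9

9


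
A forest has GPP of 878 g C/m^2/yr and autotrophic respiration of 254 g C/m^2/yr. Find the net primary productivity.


NPP = GPP - Ra = 878 - 254 = 624 g C/m^2/yr

624 g C/m^2/yr


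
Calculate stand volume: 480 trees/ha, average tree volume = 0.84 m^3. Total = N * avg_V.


V_stand = 480 * 0.84 = 403.2 m^3/ha

403.2 m^3/ha


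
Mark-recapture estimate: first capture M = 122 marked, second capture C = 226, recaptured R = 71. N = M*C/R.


N = M * C / R = 122 * 226 / 71 = 27572 / 71 = 388.34 ≈ 388

388 individuals


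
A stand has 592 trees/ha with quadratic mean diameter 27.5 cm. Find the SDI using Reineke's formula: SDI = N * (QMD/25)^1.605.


QMD/25 = 27.5/25 = 1.1
(1.1)^1.605 = exp(1.605 * ln(1.1)) = exp(1.605 * 0.0953102) = exp(0.152973) = 1.16529
SDI = 592 * 1.16529 = 689.852 ≈ 690

690


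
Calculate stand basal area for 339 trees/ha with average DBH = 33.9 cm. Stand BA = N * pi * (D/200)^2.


(D/200)^2 = (33.9/200)^2 = 0.1695^2 = 0.02873025
Individual BA = 3.141593 * 0.02873025 = 0.0902588 m^2
Stand BA = 339 * 0.0902588 = 30.5977 ≈ 30.60 m^2/ha

30.60 m^2/ha


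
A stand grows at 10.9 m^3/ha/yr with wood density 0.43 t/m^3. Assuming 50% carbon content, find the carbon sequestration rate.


C = 10.9 * 0.43 * 0.5 = 2.3435 ≈ 2.34 t C/ha/yr

2.34 t C/ha/yr


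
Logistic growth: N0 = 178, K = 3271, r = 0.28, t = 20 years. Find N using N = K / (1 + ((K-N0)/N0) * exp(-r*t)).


(K - N0)/N0 = (3271 - 178)/178 = 3093/178 = 17.3764
r*t = 0.28 * 20 = 5.6; exp(-5.6) = 0.00369786
17.3764 * 0.00369786 = 0.0642555
1 + 0.0642555 = 1.06426
N = 3271 / 1.06426 = 3073.50 ≈ 3074

3074


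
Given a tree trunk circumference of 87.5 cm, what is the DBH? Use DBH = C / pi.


DBH = C / pi = 87.5 / 3.141593 = 27.8521 ≈ 27.85 cm

27.85 cm


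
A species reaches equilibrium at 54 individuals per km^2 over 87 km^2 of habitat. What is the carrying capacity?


K = 54 * 87 = 4698 individuals

4698 individuals


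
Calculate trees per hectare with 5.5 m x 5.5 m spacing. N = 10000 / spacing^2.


N = 10000 / 5.5^2 = 10000 / 30.25 = 330.579 ≈ 331 trees/ha

331 trees/ha


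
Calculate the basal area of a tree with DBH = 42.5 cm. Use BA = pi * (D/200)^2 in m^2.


D/200 = 42.5/200 = 0.2125 m
(D/200)^2 = 0.2125^2 = 0.04515625
BA = 3.141593 * 0.04515625 = 0.141863 ≈ 0.1419 m^2

0.1419 m^2


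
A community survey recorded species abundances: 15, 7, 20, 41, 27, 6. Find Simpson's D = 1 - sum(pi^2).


Total N = 15 + 7 + 20 + 41 + 27 + 6 = 116
Per-species terms:
  p = 15/116 = 0.129310; p^2 = 0.129310^2 = 0.016721
  p = 7/116 = 0.060345; p^2 = 0.060345^2 = 0.003642
  p = 20/116 = 0.172414; p^2 = 0.172414^2 = 0.029727
  p = 41/116 = 0.353448; p^2 = 0.353448^2 = 0.124925
  p = 27/116 = 0.232759; p^2 = 0.232759^2 = 0.054177
  p = 6/116 = 0.051724; p^2 = 0.051724^2 = 0.002675
sum(p^2) = 0.016721 + 0.003642 + 0.029727 + 0.124925 + 0.054177 + 0.002675 = 0.231867
D = 1 - 0.231867 = 0.768133 ≈ 0.7681

0.7681


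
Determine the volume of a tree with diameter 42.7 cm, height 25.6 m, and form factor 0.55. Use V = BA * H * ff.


(D/200)^2 = (42.7/200)^2 = 0.2135^2 = 0.04558225
BA = 3.141593 * 0.04558225 = 0.143201 m^2
V = 0.143201 * 25.6 * 0.55 = 2.01627 ≈ 2.016 m^3

2.016 m^3


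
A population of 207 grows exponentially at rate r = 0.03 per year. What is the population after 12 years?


r*t = 0.03 * 12 = 0.36
exp(0.36) = 1.43333
N = 207 * 1.43333 = 296.699 ≈ 297

297


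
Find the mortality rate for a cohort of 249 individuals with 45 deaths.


Mortality rate = 45 / 249 = 0.180723 ≈ 0.1807

0.1807


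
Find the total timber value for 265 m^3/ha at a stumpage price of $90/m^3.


Value = 265 * 90 = $23850/ha

$23850/ha


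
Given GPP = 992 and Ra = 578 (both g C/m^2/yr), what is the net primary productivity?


NPP = GPP - Ra = 992 - 578 = 414 g C/m^2/yr

414 g C/m^2/yr


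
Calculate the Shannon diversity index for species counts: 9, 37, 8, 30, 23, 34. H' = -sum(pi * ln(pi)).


Total N = 9 + 37 + 8 + 30 + 23 + 34 = 141
Per-species terms:
  p = 9/141 = 0.063830; ln(p) = -2.751532; p*ln(p) = 0.063830 * (-2.751532) = -0.175630
  p = 37/141 = 0.262411; ln(p) = -1.337843; p*ln(p) = 0.262411 * (-1.337843) = -0.351065
  p = 8/141 = 0.056738; ln(p) = -2.869311; p*ln(p) = 0.056738 * (-2.869311) = -0.162799
  p = 30/141 = 0.212766; ln(p) = -1.547562; p*ln(p) = 0.212766 * (-1.547562) = -0.329269
  p = 23/141 = 0.163121; ln(p) = -1.813263; p*ln(p) = 0.163121 * (-1.813263) = -0.295781
  p = 34/141 = 0.241135; ln(p) = -1.422398; p*ln(p) = 0.241135 * (-1.422398) = -0.342990
sum(p*ln(p)) = (-0.175630) + (-0.351065) + (-0.162799) + (-0.329269) + (-0.295781) + (-0.342990) = -1.657534
H' = -(-1.657534) = 1.657534 ≈ 1.6575

1.6575


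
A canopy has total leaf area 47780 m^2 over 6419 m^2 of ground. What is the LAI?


LAI = 47780 / 6419 = 7.4435 ≈ 7.44

7.44


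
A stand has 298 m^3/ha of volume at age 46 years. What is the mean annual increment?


MAI = 298 / 46 = 6.4783 ≈ 6.48 m^3/ha/yr

6.48 m^3/ha/yr


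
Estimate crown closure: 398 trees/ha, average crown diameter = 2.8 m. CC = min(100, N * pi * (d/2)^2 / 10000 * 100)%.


(d/2)^2 = (2.8/2)^2 = 1.4^2 = 1.96
Crown area = 3.141593 * 1.96 = 6.15752 m^2
N * area / 10000 * 100 = 398 * 6.15752 / 10000 * 100 = 24.5069
CC = min(100, 24.5069) = 24.5069 ≈ 24.5%

24.5%


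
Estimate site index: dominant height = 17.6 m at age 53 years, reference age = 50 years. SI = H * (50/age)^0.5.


50/53 = 0.943396
(0.943396)^0.5 = 0.971286
SI = 17.6 * 0.971286 = 17.0946 ≈ 17.1 m

17.1 m


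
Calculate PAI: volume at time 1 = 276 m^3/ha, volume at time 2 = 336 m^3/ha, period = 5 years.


PAI = (V2 - V1) / period = (336 - 276) / 5 = 60 / 5 = 12.00 m^3/ha/yr

12.00 m^3/ha/yr


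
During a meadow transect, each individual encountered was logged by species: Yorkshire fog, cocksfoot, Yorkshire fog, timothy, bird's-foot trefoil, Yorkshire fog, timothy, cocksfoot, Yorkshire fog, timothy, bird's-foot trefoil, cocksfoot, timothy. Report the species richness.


Total individuals logged = 13
Distinct species (count of individuals): Yorkshire fog (4), cocksfoot (3), timothy (4), bird's-foot trefoil (2)
Species richness = number of distinct species = 4

4


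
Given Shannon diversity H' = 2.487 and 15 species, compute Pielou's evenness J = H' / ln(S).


ln(15) = 2.70805
J = H' / ln(S) = 2.487 / 2.70805 = 0.918373 ≈ 0.9184

0.9184


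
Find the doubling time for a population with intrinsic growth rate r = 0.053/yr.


td = ln(2) / 0.053 = 0.693147 / 0.053 = 13.0782 ≈ 13.1 years

13.1 years


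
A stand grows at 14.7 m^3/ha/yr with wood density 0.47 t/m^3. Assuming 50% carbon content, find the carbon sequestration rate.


C = 14.7 * 0.47 * 0.5 = 3.4545 ≈ 3.45 t C/ha/yr

3.45 t C/ha/yr


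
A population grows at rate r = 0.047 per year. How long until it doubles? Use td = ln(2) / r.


td = ln(2) / 0.047 = 0.693147 / 0.047 = 14.7478 ≈ 14.7 years

14.7 years


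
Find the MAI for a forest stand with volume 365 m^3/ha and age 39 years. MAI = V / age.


MAI = 365 / 39 = 9.3590 ≈ 9.36 m^3/ha/yr

9.36 m^3/ha/yr


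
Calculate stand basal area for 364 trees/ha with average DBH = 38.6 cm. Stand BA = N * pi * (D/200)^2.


(D/200)^2 = (38.6/200)^2 = 0.193^2 = 0.037249
Individual BA = 3.141593 * 0.037249 = 0.117021 m^2
Stand BA = 364 * 0.117021 = 42.5956 ≈ 42.60 m^2/ha

42.60 m^2/ha


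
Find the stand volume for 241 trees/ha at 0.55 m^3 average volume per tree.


V_stand = 241 * 0.55 = 132.55 ≈ 132.6 m^3/ha

132.6 m^3/ha


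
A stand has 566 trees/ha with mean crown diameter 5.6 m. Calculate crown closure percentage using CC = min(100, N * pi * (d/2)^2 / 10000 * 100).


(d/2)^2 = (5.6/2)^2 = 2.8^2 = 7.84
Crown area = 3.141593 * 7.84 = 24.6301 m^2
N * area / 10000 * 100 = 566 * 24.6301 / 10000 * 100 = 139.406
CC = min(100, 139.406) = 100%

100%


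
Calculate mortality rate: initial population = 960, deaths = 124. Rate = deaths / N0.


Mortality rate = 124 / 960 = 0.129167 ≈ 0.1292

0.1292


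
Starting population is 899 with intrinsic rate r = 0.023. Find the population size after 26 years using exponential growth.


r*t = 0.023 * 26 = 0.598
exp(0.598) = 1.81848
N = 899 * 1.81848 = 1634.81 ≈ 1635

1635


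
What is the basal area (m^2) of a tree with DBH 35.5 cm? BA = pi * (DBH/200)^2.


D/200 = 35.5/200 = 0.1775 m
(D/200)^2 = 0.1775^2 = 0.03150625
BA = 3.141593 * 0.03150625 = 0.0989798 ≈ 0.0990 m^2

0.0990 m^2


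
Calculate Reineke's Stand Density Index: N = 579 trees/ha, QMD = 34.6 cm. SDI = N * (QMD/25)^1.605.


QMD/25 = 34.6/25 = 1.384
(1.384)^1.605 = exp(1.605 * ln(1.384)) = exp(1.605 * 0.324978) = exp(0.521590) = 1.68470
SDI = 579 * 1.68470 = 975.441 ≈ 975

975


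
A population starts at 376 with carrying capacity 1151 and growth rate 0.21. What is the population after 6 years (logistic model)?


(K - N0)/N0 = (1151 - 376)/376 = 775/376 = 2.06117
r*t = 0.21 * 6 = 1.26; exp(-1.26) = 0.283654
2.06117 * 0.283654 = 0.584659
1 + 0.584659 = 1.58466
N = 1151 / 1.58466 = 726.339 ≈ 726

726


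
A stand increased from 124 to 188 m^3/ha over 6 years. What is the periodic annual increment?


PAI = (V2 - V1) / period = (188 - 124) / 6 = 64 / 6 = 10.6667 ≈ 10.67 m^3/ha/yr

10.67 m^3/ha/yr


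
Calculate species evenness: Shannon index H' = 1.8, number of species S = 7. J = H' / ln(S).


ln(7) = 1.94591
J = H' / ln(S) = 1.8 / 1.94591 = 0.925017 ≈ 0.9250

0.9250


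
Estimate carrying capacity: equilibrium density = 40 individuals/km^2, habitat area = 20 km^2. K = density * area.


K = 40 * 20 = 800 individuals

800 individuals


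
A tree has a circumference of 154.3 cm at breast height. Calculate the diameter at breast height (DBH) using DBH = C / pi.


DBH = C / pi = 154.3 / 3.141593 = 49.1152 ≈ 49.12 cm

49.12 cm


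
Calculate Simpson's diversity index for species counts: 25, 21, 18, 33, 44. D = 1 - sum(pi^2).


Total N = 25 + 21 + 18 + 33 + 44 = 141
Per-species terms:
  p = 25/141 = 0.177305; p^2 = 0.177305^2 = 0.031437
  p = 21/141 = 0.148936; p^2 = 0.148936^2 = 0.022182
  p = 18/141 = 0.127660; p^2 = 0.127660^2 = 0.016297
  p = 33/141 = 0.234043; p^2 = 0.234043^2 = 0.054776
  p = 44/141 = 0.312057; p^2 = 0.312057^2 = 0.097380
sum(p^2) = 0.031437 + 0.022182 + 0.016297 + 0.054776 + 0.097380 = 0.222072
D = 1 - 0.222072 = 0.777928 ≈ 0.7779

0.7779


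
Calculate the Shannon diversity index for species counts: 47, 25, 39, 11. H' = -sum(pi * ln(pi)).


Total N = 47 + 25 + 39 + 11 = 122
Per-species terms:
  p = 47/122 = 0.385246; ln(p) = -0.953873; p*ln(p) = 0.385246 * (-0.953873) = -0.367476
  p = 25/122 = 0.204918; ln(p) = -1.585145; p*ln(p) = 0.204918 * (-1.585145) = -0.324825
  p = 39/122 = 0.319672; ln(p) = -1.140460; p*ln(p) = 0.319672 * (-1.140460) = -0.364573
  p = 11/122 = 0.090164; ln(p) = -2.406125; p*ln(p) = 0.090164 * (-2.406125) = -0.216946
sum(p*ln(p)) = (-0.367476) + (-0.324825) + (-0.364573) + (-0.216946) = -1.273820
H' = -(-1.273820) = 1.273820 ≈ 1.2738

1.2738


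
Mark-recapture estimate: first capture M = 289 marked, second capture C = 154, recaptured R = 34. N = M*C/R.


N = M * C / R = 289 * 154 / 34 = 44506 / 34 = 1309

1309 individuals


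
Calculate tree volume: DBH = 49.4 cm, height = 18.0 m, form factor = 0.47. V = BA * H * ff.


(D/200)^2 = (49.4/200)^2 = 0.247^2 = 0.061009
BA = 3.141593 * 0.061009 = 0.191665 m^2
V = 0.191665 * 18.0 * 0.47 = 1.62149 ≈ 1.621 m^3

1.621 m^3


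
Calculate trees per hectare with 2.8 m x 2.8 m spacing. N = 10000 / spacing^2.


N = 10000 / 2.8^2 = 10000 / 7.84 = 1275.51 ≈ 1276 trees/ha

1276 trees/ha


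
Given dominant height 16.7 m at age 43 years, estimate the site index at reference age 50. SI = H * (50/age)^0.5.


50/43 = 1.16279
(1.16279)^0.5 = 1.07833
SI = 16.7 * 1.07833 = 18.0081 ≈ 18.0 m

18.0 m


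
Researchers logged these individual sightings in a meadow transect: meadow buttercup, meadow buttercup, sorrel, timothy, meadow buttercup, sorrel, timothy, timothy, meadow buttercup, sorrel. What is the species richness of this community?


Total individuals logged = 10
Distinct species (count of individuals): meadow buttercup (4), sorrel (3), timothy (3)
Species richness = number of distinct species = 3

3


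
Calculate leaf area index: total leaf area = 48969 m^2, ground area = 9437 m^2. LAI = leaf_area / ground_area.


LAI = 48969 / 9437 = 5.1890 ≈ 5.19

5.19


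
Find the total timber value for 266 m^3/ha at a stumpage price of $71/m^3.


Value = 266 * 71 = $18886/ha

$18886/ha


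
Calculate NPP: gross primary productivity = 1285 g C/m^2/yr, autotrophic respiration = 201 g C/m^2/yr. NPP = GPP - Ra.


NPP = GPP - Ra = 1285 - 201 = 1084 g C/m^2/yr

1084 g C/m^2/yr


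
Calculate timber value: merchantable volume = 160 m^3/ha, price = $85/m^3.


Value = 160 * 85 = $13600/ha

$13600/ha


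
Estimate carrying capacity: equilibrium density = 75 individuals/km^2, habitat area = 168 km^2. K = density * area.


K = 75 * 168 = 12600 individuals

12600 individuals


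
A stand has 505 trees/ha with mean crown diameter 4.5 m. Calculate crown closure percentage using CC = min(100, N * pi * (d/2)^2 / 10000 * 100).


(d/2)^2 = (4.5/2)^2 = 2.25^2 = 5.0625
Crown area = 3.141593 * 5.0625 = 15.9043 m^2
N * area / 10000 * 100 = 505 * 15.9043 / 10000 * 100 = 80.3167
CC = min(100, 80.3167) = 80.3167 ≈ 80.3%

80.3%


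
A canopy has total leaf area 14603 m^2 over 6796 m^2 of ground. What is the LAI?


LAI = 14603 / 6796 = 2.1488 ≈ 2.15

2.15


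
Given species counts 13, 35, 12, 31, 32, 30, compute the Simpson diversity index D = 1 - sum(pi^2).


Total N = 13 + 35 + 12 + 31 + 32 + 30 = 153
Per-species terms:
  p = 13/153 = 0.084967; p^2 = 0.084967^2 = 0.007219
  p = 35/153 = 0.228758; p^2 = 0.228758^2 = 0.052330
  p = 12/153 = 0.078431; p^2 = 0.078431^2 = 0.006151
  p = 31/153 = 0.202614; p^2 = 0.202614^2 = 0.041052
  p = 32/153 = 0.209150; p^2 = 0.209150^2 = 0.043744
  p = 30/153 = 0.196078; p^2 = 0.196078^2 = 0.038447
sum(p^2) = 0.007219 + 0.052330 + 0.006151 + 0.041052 + 0.043744 + 0.038447 = 0.188943
D = 1 - 0.188943 = 0.811057 ≈ 0.8111

0.8111


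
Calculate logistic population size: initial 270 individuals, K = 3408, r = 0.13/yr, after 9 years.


(K - N0)/N0 = (3408 - 270)/270 = 3138/270 = 11.6222
r*t = 0.13 * 9 = 1.17; exp(-1.17) = 0.310367
11.6222 * 0.310367 = 3.60715
1 + 3.60715 = 4.60715
N = 3408 / 4.60715 = 739.720 ≈ 740

740


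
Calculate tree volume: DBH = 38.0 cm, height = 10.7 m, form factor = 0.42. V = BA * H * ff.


(D/200)^2 = (38.0/200)^2 = 0.19^2 = 0.0361
BA = 3.141593 * 0.0361 = 0.113412 m^2
V = 0.113412 * 10.7 * 0.42 = 0.509674 ≈ 0.510 m^3

0.510 m^3


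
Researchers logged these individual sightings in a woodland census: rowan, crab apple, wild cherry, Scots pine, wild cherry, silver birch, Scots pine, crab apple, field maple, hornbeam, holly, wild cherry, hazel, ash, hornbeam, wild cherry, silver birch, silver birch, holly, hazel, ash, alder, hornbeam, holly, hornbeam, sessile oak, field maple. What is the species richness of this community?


Total individuals logged = 27
Distinct species (count of individuals): rowan (1), crab apple (2), wild cherry (4), Scots pine (2), silver birch (3), field maple (2), hornbeam (4), holly (3), hazel (2), ash (2), alder (1), sessile oak (1)
Species richness = number of distinct species = 12

12


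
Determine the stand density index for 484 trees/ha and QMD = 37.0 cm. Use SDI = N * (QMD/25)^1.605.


QMD/25 = 37.0/25 = 1.48
(1.48)^1.605 = exp(1.605 * ln(1.48)) = exp(1.605 * 0.392042) = exp(0.629227) = 1.87616
SDI = 484 * 1.87616 = 908.061 ≈ 908

908


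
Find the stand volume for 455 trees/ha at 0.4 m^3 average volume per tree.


V_stand = 455 * 0.4 = 182.0 m^3/ha

182.0 m^3/ha


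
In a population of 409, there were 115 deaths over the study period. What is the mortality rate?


Mortality rate = 115 / 409 = 0.281174 ≈ 0.2812

0.2812


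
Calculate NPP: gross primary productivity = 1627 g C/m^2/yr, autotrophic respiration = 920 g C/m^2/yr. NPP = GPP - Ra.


NPP = GPP - Ra = 1627 - 920 = 707 g C/m^2/yr

707 g C/m^2/yr


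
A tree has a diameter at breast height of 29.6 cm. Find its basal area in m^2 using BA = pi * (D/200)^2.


D/200 = 29.6/200 = 0.148 m
(D/200)^2 = 0.148^2 = 0.021904
BA = 3.141593 * 0.021904 = 0.0688135 ≈ 0.0688 m^2

0.0688 m^2


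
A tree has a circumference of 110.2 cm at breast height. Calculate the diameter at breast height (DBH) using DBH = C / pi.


DBH = C / pi = 110.2 / 3.141593 = 35.0777 ≈ 35.08 cm

35.08 cm


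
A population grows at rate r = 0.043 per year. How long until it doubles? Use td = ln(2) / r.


td = ln(2) / 0.043 = 0.693147 / 0.043 = 16.1197 ≈ 16.1 years

16.1 years


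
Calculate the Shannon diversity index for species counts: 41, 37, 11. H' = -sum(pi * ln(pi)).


Total N = 41 + 37 + 11 = 89
Per-species terms:
  p = 41/89 = 0.460674; ln(p) = -0.775065; p*ln(p) = 0.460674 * (-0.775065) = -0.357052
  p = 37/89 = 0.415730; ln(p) = -0.877719; p*ln(p) = 0.415730 * (-0.877719) = -0.364894
  p = 11/89 = 0.123596; ln(p) = -2.090737; p*ln(p) = 0.123596 * (-2.090737) = -0.258407
sum(p*ln(p)) = (-0.357052) + (-0.364894) + (-0.258407) = -0.980353
H' = -(-0.980353) = 0.980353 ≈ 0.9804

0.9804


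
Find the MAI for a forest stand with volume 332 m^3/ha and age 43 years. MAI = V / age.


MAI = 332 / 43 = 7.7209 ≈ 7.72 m^3/ha/yr

7.72 m^3/ha/yr


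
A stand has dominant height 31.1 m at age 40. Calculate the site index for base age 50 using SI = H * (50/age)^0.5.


50/40 = 1.25000
(1.25000)^0.5 = 1.11803
SI = 31.1 * 1.11803 = 34.7707 ≈ 34.8 m

34.8 m


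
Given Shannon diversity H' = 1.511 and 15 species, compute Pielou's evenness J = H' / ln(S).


ln(15) = 2.70805
J = H' / ln(S) = 1.511 / 2.70805 = 0.557966 ≈ 0.5580

0.5580


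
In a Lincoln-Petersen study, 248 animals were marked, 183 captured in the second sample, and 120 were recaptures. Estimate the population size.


N = M * C / R = 248 * 183 / 120 = 45384 / 120 = 378.20 ≈ 378

378 individuals


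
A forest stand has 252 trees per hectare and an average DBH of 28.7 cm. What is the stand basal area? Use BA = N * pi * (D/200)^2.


(D/200)^2 = (28.7/200)^2 = 0.1435^2 = 0.02059225
Individual BA = 3.141593 * 0.02059225 = 0.0646925 m^2
Stand BA = 252 * 0.0646925 = 16.3025 ≈ 16.30 m^2/ha

16.30 m^2/ha


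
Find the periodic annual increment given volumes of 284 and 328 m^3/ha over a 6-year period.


PAI = (V2 - V1) / period = (328 - 284) / 6 = 44 / 6 = 7.3333 ≈ 7.33 m^3/ha/yr

7.33 m^3/ha/yr


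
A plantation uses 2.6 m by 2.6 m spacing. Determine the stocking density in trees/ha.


N = 10000 / 2.6^2 = 10000 / 6.76 = 1479.29 ≈ 1479 trees/ha

1479 trees/ha


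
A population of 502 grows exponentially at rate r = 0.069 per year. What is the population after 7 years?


r*t = 0.069 * 7 = 0.483
exp(0.483) = 1.62093
N = 502 * 1.62093 = 813.707 ≈ 814

814


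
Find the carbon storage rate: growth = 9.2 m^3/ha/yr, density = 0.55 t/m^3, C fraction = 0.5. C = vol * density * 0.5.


C = 9.2 * 0.55 * 0.5 = 2.53 t C/ha/yr

2.53 t C/ha/yr


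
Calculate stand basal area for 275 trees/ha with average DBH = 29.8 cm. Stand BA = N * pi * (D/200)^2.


(D/200)^2 = (29.8/200)^2 = 0.149^2 = 0.022201
Individual BA = 3.141593 * 0.022201 = 0.0697465 m^2
Stand BA = 275 * 0.0697465 = 19.1803 ≈ 19.18 m^2/ha

19.18 m^2/ha


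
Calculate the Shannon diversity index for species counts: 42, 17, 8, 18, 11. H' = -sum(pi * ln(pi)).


Total N = 42 + 17 + 8 + 18 + 11 = 96
Per-species terms:
  p = 42/96 = 0.437500; ln(p) = -0.826679; p*ln(p) = 0.437500 * (-0.826679) = -0.361672
  p = 17/96 = 0.177083; ln(p) = -1.731137; p*ln(p) = 0.177083 * (-1.731137) = -0.306555
  p = 8/96 = 0.083333; ln(p) = -2.484911; p*ln(p) = 0.083333 * (-2.484911) = -0.207075
  p = 18/96 = 0.187500; ln(p) = -1.673976; p*ln(p) = 0.187500 * (-1.673976) = -0.313871
  p = 11/96 = 0.114583; ln(p) = -2.166456; p*ln(p) = 0.114583 * (-2.166456) = -0.248239
sum(p*ln(p)) = (-0.361672) + (-0.306555) + (-0.207075) + (-0.313871) + (-0.248239) = -1.437412
H' = -(-1.437412) = 1.437412 ≈ 1.4374

1.4374


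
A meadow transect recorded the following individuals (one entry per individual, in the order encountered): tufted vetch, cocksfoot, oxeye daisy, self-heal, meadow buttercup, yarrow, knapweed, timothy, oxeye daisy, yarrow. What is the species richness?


Total individuals logged = 10
Distinct species (count of individuals): tufted vetch (1), cocksfoot (1), oxeye daisy (2), self-heal (1), meadow buttercup (1), yarrow (2), knapweed (1), timothy (1)
Species richness = number of distinct species = 8

8
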